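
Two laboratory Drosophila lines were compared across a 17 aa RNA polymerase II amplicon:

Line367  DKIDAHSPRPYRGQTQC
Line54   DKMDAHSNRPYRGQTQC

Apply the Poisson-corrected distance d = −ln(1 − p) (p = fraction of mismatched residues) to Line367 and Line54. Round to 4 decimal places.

The sequences differ at positions 3 (I/M), 8 (P/N).
p = 2/17 = 0.117647.
d = −ln(1 − 0.117647) = −ln(0.882353) = 0.1252.

0.1252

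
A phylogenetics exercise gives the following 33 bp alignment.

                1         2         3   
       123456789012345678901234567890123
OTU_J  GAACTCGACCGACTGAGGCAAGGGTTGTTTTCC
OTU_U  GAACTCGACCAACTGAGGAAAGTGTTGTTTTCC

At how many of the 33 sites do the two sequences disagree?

Mismatches occur at site 11 (G/A), site 19 (C/A), site 23 (G/T).
That gives 3 mismatches out of 33 aligned sites, so the Hamming distance is 3.

3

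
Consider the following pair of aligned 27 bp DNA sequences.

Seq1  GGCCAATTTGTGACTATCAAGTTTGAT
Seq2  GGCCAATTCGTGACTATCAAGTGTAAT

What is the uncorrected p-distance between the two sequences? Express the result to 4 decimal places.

Mismatches occur at site 9 (T/C), site 23 (T/G), site 25 (G/A).
There are 3 differences over 27 sites, so p = 3/27 = 0.1111.

0.1111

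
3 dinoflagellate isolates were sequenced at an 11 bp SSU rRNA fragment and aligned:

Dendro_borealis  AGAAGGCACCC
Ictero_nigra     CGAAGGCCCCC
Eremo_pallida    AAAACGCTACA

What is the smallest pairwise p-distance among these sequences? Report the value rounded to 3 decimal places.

Pairwise Hamming distances:
  Dendro_borealis vs Ictero_nigra: 2
  Dendro_borealis vs Eremo_pallida: 5
  Ictero_nigra vs Eremo_pallida: 6
The smallest is 2 mismatches, between Dendro_borealis and Ictero_nigra; p = 2/11 = 0.182.

0.182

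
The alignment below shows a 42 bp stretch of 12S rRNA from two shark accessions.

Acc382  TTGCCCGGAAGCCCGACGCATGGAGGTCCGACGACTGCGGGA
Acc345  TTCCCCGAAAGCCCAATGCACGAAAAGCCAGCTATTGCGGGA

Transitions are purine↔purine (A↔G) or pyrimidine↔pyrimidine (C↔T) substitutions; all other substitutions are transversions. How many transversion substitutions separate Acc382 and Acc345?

Mismatches occur at site 3 (G/C, transversion), site 8 (G/A, transition), site 15 (G/A, transition), site 17 (C/T, transition), site 21 (T/C, transition), site 23 (G/A, transition), site 25 (G/A, transition), site 26 (G/A, transition), site 27 (T/G, transversion), site 30 (G/A, transition), site 31 (A/G, transition), site 33 (G/T, transversion), site 35 (C/T, transition).
Of the 13 differences, 10 transitions and 3 transversions, so the answer is 3.

3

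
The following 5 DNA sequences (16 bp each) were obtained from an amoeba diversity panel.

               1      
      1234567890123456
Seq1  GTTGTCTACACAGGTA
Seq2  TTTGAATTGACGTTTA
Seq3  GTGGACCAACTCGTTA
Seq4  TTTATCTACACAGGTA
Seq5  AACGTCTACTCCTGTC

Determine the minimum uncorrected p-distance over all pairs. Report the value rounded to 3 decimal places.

0.125

Pairwise Hamming distances:
  Seq1 vs Seq2: 8
  Seq1 vs Seq3: 8
  Seq1 vs Seq4: 2
  Seq1 vs Seq5: 7
  Seq2 vs Seq3: 10
  Seq2 vs Seq4: 8
  Seq2 vs Seq5: 11
  Seq3 vs Seq4: 10
  Seq3 vs Seq5: 11
  Seq4 vs Seq5: 8
The smallest is 2 mismatches, between Seq1 and Seq4; p = 2/16 = 0.125.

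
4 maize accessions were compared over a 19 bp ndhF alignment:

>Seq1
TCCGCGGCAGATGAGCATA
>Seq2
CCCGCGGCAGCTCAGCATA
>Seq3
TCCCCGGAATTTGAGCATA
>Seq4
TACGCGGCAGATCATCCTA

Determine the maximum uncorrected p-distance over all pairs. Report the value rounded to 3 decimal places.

0.421

Pairwise Hamming distances:
  Seq1 vs Seq2: 3
  Seq1 vs Seq3: 4
  Seq1 vs Seq4: 4
  Seq2 vs Seq3: 6
  Seq2 vs Seq4: 5
  Seq3 vs Seq4: 8
The largest is 8 mismatches, between Seq3 and Seq4; p = 8/19 = 0.421.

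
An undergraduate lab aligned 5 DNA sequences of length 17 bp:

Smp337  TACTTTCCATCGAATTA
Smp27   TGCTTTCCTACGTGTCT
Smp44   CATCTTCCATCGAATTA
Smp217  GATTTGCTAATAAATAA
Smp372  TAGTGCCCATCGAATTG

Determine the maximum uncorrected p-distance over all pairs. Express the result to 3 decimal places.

Pairwise Hamming distances:
  Smp337 vs Smp27: 7
  Smp337 vs Smp44: 3
  Smp337 vs Smp217: 8
  Smp337 vs Smp372: 4
  Smp27 vs Smp44: 10
  Smp27 vs Smp217: 12
  Smp27 vs Smp372: 10
  Smp44 vs Smp217: 8
  Smp44 vs Smp372: 6
  Smp217 vs Smp372: 10
The largest is 12 mismatches, between Smp27 and Smp217; p = 12/17 = 0.706.

0.706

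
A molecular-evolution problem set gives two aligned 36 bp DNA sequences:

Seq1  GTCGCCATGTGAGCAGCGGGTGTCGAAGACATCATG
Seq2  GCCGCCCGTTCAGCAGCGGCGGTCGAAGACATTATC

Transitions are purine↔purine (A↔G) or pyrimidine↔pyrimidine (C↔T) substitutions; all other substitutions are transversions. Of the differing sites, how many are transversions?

Mismatches occur at site 2 (T↔C, transition), site 7 (A↔C, transversion), site 8 (T↔G, transversion), site 9 (G↔T, transversion), site 11 (G↔C, transversion), site 20 (G↔C, transversion), site 21 (T↔G, transversion), site 33 (C↔T, transition), site 36 (G↔C, transversion).
Of the 9 differences, 2 transitions and 7 transversions, so the answer is 7.

7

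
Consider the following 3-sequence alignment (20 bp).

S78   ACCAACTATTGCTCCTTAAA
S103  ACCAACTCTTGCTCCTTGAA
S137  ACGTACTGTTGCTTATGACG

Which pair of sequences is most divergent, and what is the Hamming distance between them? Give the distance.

9

Pairwise Hamming distances:
  S78 vs S103: 2
  S78 vs S137: 8
  S103 vs S137: 9
The largest is 9, between S103 and S137.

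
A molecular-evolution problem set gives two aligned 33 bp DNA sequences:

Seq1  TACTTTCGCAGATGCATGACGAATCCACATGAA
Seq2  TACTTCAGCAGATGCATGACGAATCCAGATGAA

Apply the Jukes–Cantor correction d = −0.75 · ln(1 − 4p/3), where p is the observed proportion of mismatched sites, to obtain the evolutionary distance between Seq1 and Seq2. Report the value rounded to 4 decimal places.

Differing sites — 6:T/C; 7:C/A; 28:C/G.
p = 3/33 = 0.090909.
d = −0.75 · ln(1 − (4/3)·0.090909) = −0.75 · ln(0.878788) = −0.75 · (-0.129212) = 0.0969.

0.0969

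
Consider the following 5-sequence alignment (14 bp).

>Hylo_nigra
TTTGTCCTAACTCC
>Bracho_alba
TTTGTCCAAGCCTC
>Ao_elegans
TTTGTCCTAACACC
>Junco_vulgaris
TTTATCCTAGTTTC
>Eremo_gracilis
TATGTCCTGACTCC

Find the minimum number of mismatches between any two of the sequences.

Pairwise Hamming distances:
  Hylo_nigra vs Bracho_alba: 4
  Hylo_nigra vs Ao_elegans: 1
  Hylo_nigra vs Junco_vulgaris: 4
  Hylo_nigra vs Eremo_gracilis: 2
  Bracho_alba vs Ao_elegans: 4
  Bracho_alba vs Junco_vulgaris: 4
  Bracho_alba vs Eremo_gracilis: 6
  Ao_elegans vs Junco_vulgaris: 5
  Ao_elegans vs Eremo_gracilis: 3
  Junco_vulgaris vs Eremo_gracilis: 6
The smallest is 1, between Hylo_nigra and Ao_elegans.

1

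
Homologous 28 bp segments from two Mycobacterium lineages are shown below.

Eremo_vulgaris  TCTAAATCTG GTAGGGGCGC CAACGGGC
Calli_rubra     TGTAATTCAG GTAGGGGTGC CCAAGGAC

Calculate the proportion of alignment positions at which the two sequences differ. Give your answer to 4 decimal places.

Differing sites — 2:C/G; 6:A/T; 9:T/A; 18:C/T; 22:A/C; 24:C/A; 27:G/A.
There are 7 differences over 28 sites, so p = 7/28 = 0.2500.

0.2500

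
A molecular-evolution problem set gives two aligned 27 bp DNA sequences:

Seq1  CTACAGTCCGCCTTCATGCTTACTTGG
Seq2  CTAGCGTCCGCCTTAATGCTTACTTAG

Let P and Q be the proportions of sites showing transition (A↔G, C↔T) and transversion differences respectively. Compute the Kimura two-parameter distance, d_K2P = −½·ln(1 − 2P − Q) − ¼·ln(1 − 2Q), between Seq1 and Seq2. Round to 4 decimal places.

0.1652

Differing sites — 4:C/G (Tv); 5:A/C (Tv); 15:C/A (Tv); 26:G/A (Ti).
Of the 4 differences, 1 transition and 3 transversions over 27 sites: P = 1/27 = 0.037037, Q = 3/27 = 0.111111.
d = −0.5·ln(0.814815) − 0.25·ln(0.777778) = −0.5·(-0.204794) − 0.25·(-0.251314) = 0.1652.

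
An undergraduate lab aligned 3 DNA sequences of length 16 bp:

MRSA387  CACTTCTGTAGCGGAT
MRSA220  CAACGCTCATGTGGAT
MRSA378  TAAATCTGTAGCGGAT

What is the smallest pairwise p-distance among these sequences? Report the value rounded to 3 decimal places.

Pairwise Hamming distances:
  MRSA387 vs MRSA220: 7
  MRSA387 vs MRSA378: 3
  MRSA220 vs MRSA378: 7
The smallest is 3 mismatches, between MRSA387 and MRSA378; p = 3/16 = 0.188.

0.188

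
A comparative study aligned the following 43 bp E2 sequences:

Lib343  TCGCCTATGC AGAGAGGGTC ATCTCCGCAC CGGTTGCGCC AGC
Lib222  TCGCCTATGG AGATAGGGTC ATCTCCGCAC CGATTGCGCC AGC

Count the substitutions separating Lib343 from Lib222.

3

The sequences differ at positions 10 (C/G), 14 (G/T), 33 (G/A).
That gives 3 mismatches out of 43 aligned sites, so the Hamming distance is 3.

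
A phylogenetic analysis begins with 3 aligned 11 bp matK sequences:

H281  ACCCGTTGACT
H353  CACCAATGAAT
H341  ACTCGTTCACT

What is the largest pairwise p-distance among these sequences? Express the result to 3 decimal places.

0.636

Pairwise Hamming distances:
  H281 vs H353: 5
  H281 vs H341: 2
  H353 vs H341: 7
The largest is 7 mismatches, between H353 and H341; p = 7/11 = 0.636.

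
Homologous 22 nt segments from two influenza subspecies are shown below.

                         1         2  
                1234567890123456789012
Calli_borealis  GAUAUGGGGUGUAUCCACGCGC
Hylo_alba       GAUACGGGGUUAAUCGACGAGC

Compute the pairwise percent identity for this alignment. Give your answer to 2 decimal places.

Differing sites — 5:U/C; 11:G/U; 12:U/A; 16:C/G; 20:C/A.
17 of the 22 sites match, so the percent identity is 17/22 × 100 = 77.27%.

77.27%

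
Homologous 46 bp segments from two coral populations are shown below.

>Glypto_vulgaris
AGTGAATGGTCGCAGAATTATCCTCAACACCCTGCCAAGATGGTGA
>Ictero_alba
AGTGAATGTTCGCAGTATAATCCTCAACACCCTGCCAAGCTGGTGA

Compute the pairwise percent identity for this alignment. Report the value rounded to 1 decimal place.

91.3%

The sequences differ at positions 9 (G/T), 16 (A/T), 19 (T/A), 40 (A/C).
42 of the 46 sites match, so the percent identity is 42/46 × 100 = 91.3%.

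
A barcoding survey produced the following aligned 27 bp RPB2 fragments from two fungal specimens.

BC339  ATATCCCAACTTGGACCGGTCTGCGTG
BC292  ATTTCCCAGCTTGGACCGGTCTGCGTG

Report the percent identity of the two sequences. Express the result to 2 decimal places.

The sequences differ at positions 3 (A/T), 9 (A/G).
25 of the 27 sites match, so the percent identity is 25/27 × 100 = 92.59%.

92.59%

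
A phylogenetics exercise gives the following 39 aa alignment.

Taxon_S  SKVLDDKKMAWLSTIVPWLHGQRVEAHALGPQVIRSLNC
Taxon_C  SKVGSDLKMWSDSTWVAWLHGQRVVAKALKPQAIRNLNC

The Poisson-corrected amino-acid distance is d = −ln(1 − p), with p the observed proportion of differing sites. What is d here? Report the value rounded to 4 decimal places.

Differing sites — 4:L/G; 5:D/S; 7:K/L; 10:A/W; 11:W/S; 12:L/D; 15:I/W; 17:P/A; 25:E/V; 27:H/K; 30:G/K; 33:V/A; 36:S/N.
p = 13/39 = 0.333333.
d = −ln(1 − 0.333333) = −ln(0.666667) = 0.4055.

0.4055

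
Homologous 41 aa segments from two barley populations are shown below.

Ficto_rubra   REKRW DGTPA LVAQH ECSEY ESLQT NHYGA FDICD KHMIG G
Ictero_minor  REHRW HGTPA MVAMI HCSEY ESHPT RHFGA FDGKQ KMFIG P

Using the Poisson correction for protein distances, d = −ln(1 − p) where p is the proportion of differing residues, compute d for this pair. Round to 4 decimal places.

Differing sites — 3:K/H; 6:D/H; 11:L/M; 14:Q/M; 15:H/I; 16:E/H; 23:L/H; 24:Q/P; 26:N/R; 28:Y/F; 33:I/G; 34:C/K; 35:D/Q; 37:H/M; 38:M/F; 41:G/P.
p = 16/41 = 0.390244.
d = −ln(1 − 0.390244) = −ln(0.609756) = 0.4947.

0.4947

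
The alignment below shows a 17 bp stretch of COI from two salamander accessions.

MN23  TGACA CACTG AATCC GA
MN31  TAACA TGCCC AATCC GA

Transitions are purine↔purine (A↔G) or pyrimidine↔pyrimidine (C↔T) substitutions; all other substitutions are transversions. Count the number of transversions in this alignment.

1

The sequences differ at positions 2 (G/A, transition), 6 (C/T, transition), 7 (A/G, transition), 9 (T/C, transition), 10 (G/C, transversion).
Of the 5 differences, 4 transitions and 1 transversion, so the answer is 1.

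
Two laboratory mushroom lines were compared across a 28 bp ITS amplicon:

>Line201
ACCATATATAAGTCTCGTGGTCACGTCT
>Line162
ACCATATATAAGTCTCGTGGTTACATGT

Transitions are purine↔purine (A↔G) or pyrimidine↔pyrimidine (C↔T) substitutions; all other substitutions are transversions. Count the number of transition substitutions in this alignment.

The sequences differ at positions 22 (C/T, transition), 25 (G/A, transition), 27 (C/G, transversion).
Of the 3 differences, 2 transitions and 1 transversion, so the answer is 2.

2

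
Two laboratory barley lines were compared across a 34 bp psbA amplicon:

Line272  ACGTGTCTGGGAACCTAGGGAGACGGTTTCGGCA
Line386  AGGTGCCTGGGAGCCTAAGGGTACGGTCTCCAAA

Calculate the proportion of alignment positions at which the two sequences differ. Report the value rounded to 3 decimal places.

0.294

Differing sites — 2:C/G; 6:T/C; 13:A/G; 18:G/A; 21:A/G; 22:G/T; 28:T/C; 31:G/C; 32:G/A; 33:C/A.
There are 10 differences over 34 sites, so p = 10/34 = 0.294.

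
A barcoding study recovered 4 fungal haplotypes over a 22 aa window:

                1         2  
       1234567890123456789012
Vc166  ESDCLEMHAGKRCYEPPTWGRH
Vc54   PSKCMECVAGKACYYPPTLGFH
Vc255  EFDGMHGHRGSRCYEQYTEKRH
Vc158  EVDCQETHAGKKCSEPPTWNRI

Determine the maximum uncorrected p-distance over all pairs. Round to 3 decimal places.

Pairwise Hamming distances:
  Vc166 vs Vc54: 9
  Vc166 vs Vc255: 11
  Vc166 vs Vc158: 7
  Vc54 vs Vc255: 16
  Vc54 vs Vc158: 13
  Vc255 vs Vc158: 14
The largest is 16 mismatches, between Vc54 and Vc255; p = 16/22 = 0.727.

0.727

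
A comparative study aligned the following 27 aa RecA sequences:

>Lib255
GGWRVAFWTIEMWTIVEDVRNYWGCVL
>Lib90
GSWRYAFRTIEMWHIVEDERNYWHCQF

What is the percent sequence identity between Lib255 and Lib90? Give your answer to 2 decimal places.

70.37%

Mismatches occur at site 2 (G↔S), site 5 (V↔Y), site 8 (W↔R), site 14 (T↔H), site 19 (V↔E), site 24 (G↔H), site 26 (V↔Q), site 27 (L↔F).
19 of the 27 sites match, so the percent identity is 19/27 × 100 = 70.37%.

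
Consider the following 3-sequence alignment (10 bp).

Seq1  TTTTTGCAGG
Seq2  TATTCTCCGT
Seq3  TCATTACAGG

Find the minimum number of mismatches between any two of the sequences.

Pairwise Hamming distances:
  Seq1 vs Seq2: 5
  Seq1 vs Seq3: 3
  Seq2 vs Seq3: 6
The smallest is 3, between Seq1 and Seq3.

3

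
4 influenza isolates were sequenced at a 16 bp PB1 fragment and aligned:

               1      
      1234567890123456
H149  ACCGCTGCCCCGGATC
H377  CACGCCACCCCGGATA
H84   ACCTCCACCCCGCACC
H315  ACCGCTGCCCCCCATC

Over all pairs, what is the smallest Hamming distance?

2

Pairwise Hamming distances:
  H149 vs H377: 5
  H149 vs H84: 5
  H149 vs H315: 2
  H377 vs H84: 6
  H377 vs H315: 7
  H84 vs H315: 5
The smallest is 2, between H149 and H315.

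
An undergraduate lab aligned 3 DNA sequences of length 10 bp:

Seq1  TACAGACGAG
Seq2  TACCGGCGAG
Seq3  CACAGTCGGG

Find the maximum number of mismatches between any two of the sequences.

4

Pairwise Hamming distances:
  Seq1 vs Seq2: 2
  Seq1 vs Seq3: 3
  Seq2 vs Seq3: 4
The largest is 4, between Seq2 and Seq3.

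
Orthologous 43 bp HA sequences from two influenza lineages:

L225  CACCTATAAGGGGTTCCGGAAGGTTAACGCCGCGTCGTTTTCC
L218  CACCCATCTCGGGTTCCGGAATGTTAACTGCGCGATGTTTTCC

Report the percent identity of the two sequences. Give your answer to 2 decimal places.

Differing sites — 5:T/C; 8:A/C; 9:A/T; 10:G/C; 22:G/T; 29:G/T; 30:C/G; 35:T/A; 36:C/T.
34 of the 43 sites match, so the percent identity is 34/43 × 100 = 79.07%.

79.07%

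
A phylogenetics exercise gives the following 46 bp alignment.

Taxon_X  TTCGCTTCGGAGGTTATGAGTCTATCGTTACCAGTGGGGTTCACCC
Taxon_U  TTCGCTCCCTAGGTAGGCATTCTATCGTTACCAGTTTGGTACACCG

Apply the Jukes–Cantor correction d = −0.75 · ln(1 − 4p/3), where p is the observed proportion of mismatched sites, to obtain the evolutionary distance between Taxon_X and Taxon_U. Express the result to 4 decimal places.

Differing sites — 7:T/C; 9:G/C; 10:G/T; 15:T/A; 16:A/G; 17:T/G; 18:G/C; 20:G/T; 36:G/T; 37:G/T; 41:T/A; 46:C/G.
p = 12/46 = 0.260870.
d = −0.75 · ln(1 − (4/3)·0.260870) = −0.75 · ln(0.652173) = −0.75 · (-0.427445) = 0.3206.

0.3206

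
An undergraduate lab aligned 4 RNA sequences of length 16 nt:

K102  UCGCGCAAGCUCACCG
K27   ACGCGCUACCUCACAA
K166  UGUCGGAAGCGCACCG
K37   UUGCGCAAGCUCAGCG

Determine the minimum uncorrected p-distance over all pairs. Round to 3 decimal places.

Pairwise Hamming distances:
  K102 vs K27: 5
  K102 vs K166: 4
  K102 vs K37: 2
  K27 vs K166: 9
  K27 vs K37: 7
  K166 vs K37: 5
The smallest is 2 mismatches, between K102 and K37; p = 2/16 = 0.125.

0.125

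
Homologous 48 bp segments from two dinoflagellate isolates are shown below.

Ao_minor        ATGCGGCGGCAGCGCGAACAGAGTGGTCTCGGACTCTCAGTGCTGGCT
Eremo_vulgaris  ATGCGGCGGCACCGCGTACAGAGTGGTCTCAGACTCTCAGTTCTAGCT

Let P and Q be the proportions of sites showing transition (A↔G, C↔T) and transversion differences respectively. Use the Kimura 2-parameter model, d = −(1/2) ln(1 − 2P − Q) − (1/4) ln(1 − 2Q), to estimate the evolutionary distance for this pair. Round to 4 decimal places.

0.1122

The sequences differ at positions 12 (G/C, transversion), 17 (A/T, transversion), 31 (G/A, transition), 42 (G/T, transversion), 45 (G/A, transition).
Of the 5 differences, 2 transitions and 3 transversions over 48 sites: P = 2/48 = 0.041667, Q = 3/48 = 0.062500.
d = −0.5·ln(0.854166) − 0.25·ln(0.875000) = −0.5·(-0.157630) − 0.25·(-0.133531) = 0.1122.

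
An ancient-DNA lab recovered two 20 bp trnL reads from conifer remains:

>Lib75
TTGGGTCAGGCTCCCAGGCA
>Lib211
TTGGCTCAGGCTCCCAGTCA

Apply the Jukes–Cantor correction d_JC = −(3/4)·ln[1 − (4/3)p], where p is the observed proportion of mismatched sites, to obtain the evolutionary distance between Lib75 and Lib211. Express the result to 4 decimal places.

Mismatches occur at site 5 (G↔C), site 18 (G↔T).
p = 2/20 = 0.100000.
d = −0.75 · ln(1 − (4/3)·0.100000) = −0.75 · ln(0.866667) = −0.75 · (-0.143100) = 0.1073.

0.1073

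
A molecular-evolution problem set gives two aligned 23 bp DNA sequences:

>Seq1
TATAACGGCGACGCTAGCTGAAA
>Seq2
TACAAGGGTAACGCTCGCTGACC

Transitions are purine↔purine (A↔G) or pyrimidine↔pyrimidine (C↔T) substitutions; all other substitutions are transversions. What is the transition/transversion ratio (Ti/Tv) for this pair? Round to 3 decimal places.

0.750

Differing sites — 3:T/C (Ti); 6:C/G (Tv); 9:C/T (Ti); 10:G/A (Ti); 16:A/C (Tv); 22:A/C (Tv); 23:A/C (Tv).
Of the 7 differences, 3 transitions and 4 transversions, so Ti/Tv = 3/4 = 0.750.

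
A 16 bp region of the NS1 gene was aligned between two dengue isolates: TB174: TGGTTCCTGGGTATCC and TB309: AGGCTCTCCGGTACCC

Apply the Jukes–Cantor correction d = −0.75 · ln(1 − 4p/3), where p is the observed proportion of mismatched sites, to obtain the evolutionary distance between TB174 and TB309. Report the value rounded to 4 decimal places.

0.5199

Differing sites — 1:T/A; 4:T/C; 7:C/T; 8:T/C; 9:G/C; 14:T/C.
p = 6/16 = 0.375000.
d = −0.75 · ln(1 − (4/3)·0.375000) = −0.75 · ln(0.500000) = −0.75 · (-0.693147) = 0.5199.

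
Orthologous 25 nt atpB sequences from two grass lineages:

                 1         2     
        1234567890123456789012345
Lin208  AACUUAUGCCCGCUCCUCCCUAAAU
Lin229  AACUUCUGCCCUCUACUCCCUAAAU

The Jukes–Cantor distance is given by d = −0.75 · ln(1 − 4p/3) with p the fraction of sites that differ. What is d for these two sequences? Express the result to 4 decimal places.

Differing sites — 6:A/C; 12:G/U; 15:C/A.
p = 3/25 = 0.120000.
d = −0.75 · ln(1 − (4/3)·0.120000) = −0.75 · ln(0.840000) = −0.75 · (-0.174353) = 0.1308.

0.1308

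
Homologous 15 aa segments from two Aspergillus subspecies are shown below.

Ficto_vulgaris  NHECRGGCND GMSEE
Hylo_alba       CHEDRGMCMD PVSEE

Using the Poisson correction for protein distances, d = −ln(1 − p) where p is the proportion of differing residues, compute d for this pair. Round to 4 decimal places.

0.5108

Differing sites — 1:N/C; 4:C/D; 7:G/M; 9:N/M; 11:G/P; 12:M/V.
p = 6/15 = 0.400000.
d = −ln(1 − 0.400000) = −ln(0.600000) = 0.5108.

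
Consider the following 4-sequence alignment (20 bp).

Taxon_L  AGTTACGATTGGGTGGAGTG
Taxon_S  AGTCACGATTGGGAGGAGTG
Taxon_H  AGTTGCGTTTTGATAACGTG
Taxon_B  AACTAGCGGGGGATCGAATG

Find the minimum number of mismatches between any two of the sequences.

2

Pairwise Hamming distances:
  Taxon_L vs Taxon_S: 2
  Taxon_L vs Taxon_H: 7
  Taxon_L vs Taxon_B: 10
  Taxon_S vs Taxon_H: 9
  Taxon_S vs Taxon_B: 12
  Taxon_H vs Taxon_B: 13
The smallest is 2, between Taxon_L and Taxon_S.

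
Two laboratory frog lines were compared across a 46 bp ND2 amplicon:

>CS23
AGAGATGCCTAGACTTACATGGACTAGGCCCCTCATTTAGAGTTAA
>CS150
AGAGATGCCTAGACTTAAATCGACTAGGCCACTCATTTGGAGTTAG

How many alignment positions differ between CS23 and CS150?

Differing sites — 18:C/A; 21:G/C; 31:C/A; 39:A/G; 46:A/G.
That gives 5 mismatches out of 46 aligned sites, so the Hamming distance is 5.

5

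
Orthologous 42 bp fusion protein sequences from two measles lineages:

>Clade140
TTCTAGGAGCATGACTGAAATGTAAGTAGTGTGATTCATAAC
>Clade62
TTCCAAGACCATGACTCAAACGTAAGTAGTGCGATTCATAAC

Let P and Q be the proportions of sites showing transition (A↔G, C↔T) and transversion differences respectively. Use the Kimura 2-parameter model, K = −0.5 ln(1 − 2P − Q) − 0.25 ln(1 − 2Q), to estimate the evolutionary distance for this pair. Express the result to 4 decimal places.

0.1610

Mismatches occur at site 4 (T↔C, transition), site 6 (G↔A, transition), site 9 (G↔C, transversion), site 17 (G↔C, transversion), site 21 (T↔C, transition), site 32 (T↔C, transition).
Of the 6 differences, 4 transitions and 2 transversions over 42 sites: P = 4/42 = 0.095238, Q = 2/42 = 0.047619.
d = −0.5·ln(0.761905) − 0.25·ln(0.904762) = −0.5·(-0.271933) − 0.25·(-0.100083) = 0.1610.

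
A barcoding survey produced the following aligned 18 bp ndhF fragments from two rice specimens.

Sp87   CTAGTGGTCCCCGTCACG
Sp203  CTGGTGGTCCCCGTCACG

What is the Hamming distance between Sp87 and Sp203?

Differing sites — 3:A/G.
That gives 1 mismatch out of 18 aligned sites, so the Hamming distance is 1.

1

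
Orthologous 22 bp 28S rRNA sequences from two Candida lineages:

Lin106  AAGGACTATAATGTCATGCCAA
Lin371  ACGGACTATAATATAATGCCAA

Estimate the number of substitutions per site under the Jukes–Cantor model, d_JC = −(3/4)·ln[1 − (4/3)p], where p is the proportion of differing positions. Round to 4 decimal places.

Mismatches occur at site 2 (A/C), site 13 (G/A), site 15 (C/A).
p = 3/22 = 0.136364.
d = −0.75 · ln(1 − (4/3)·0.136364) = −0.75 · ln(0.818181) = −0.75 · (-0.200672) = 0.1505.

0.1505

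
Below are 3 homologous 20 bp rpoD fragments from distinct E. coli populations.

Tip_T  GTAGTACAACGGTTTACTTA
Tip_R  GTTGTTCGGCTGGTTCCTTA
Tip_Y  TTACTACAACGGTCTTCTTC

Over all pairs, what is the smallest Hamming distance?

Pairwise Hamming distances:
  Tip_T vs Tip_R: 7
  Tip_T vs Tip_Y: 5
  Tip_R vs Tip_Y: 11
The smallest is 5, between Tip_T and Tip_Y.

5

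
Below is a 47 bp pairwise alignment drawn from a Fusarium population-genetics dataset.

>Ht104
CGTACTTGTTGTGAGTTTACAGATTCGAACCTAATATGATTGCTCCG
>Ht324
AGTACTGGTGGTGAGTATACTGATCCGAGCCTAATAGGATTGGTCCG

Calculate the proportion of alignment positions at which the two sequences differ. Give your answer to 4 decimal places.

The sequences differ at positions 1 (C/A), 7 (T/G), 10 (T/G), 17 (T/A), 21 (A/T), 25 (T/C), 29 (A/G), 37 (T/G), 43 (C/G).
There are 9 differences over 47 sites, so p = 9/47 = 0.1915.

0.1915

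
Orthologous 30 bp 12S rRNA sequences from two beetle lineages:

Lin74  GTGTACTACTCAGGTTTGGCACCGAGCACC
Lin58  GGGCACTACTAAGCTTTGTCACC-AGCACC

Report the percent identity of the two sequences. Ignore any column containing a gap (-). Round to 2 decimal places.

Excluding the 1 gap column leaves 29 comparable sites.
The sequences differ at positions 2 (T/G), 4 (T/C), 11 (C/A), 14 (G/C), 19 (G/T).
24 of the 29 comparable sites match, so the percent identity is 24/29 × 100 = 82.76%.

82.76%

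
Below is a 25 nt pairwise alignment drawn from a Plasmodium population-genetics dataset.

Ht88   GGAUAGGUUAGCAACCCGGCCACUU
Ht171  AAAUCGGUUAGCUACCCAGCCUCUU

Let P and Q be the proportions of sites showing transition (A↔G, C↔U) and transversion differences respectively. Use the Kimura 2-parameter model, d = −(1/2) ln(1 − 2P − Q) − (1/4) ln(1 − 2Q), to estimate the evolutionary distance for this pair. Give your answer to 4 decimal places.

Differing sites — 1:G/A (Ti); 2:G/A (Ti); 5:A/C (Tv); 13:A/U (Tv); 18:G/A (Ti); 22:A/U (Tv).
Of the 6 differences, 3 transitions and 3 transversions over 25 sites: P = 3/25 = 0.120000, Q = 3/25 = 0.120000.
d = −0.5·ln(0.640000) − 0.25·ln(0.760000) = −0.5·(-0.446287) − 0.25·(-0.274437) = 0.2918.

0.2918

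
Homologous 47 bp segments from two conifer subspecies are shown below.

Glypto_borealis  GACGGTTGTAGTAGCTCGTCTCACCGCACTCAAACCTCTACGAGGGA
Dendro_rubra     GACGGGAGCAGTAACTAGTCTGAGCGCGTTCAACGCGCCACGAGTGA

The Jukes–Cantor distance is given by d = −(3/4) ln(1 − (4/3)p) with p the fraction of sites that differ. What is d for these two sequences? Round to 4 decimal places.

0.3796

Differing sites — 6:T/G; 7:T/A; 9:T/C; 14:G/A; 17:C/A; 22:C/G; 24:C/G; 28:A/G; 29:C/T; 34:A/C; 35:C/G; 37:T/G; 39:T/C; 45:G/T.
p = 14/47 = 0.297872.
d = −0.75 · ln(1 − (4/3)·0.297872) = −0.75 · ln(0.602837) = −0.75 · (-0.506108) = 0.3796.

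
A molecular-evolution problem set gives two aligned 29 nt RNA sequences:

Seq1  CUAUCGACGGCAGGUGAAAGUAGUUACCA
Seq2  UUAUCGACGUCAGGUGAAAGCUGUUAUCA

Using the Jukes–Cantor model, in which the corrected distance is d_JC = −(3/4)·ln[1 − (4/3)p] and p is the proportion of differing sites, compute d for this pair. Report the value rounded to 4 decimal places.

The sequences differ at positions 1 (C/U), 10 (G/U), 21 (U/C), 22 (A/U), 27 (C/U).
p = 5/29 = 0.172414.
d = −0.75 · ln(1 − (4/3)·0.172414) = −0.75 · ln(0.770115) = −0.75 · (-0.261215) = 0.1959.

0.1959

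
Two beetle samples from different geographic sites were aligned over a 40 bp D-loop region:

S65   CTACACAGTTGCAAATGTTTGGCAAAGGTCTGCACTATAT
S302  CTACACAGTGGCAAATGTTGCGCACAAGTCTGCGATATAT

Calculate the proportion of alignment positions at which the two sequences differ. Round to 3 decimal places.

Mismatches occur at site 10 (T/G), site 20 (T/G), site 21 (G/C), site 25 (A/C), site 27 (G/A), site 34 (A/G), site 35 (C/A).
There are 7 differences over 40 sites, so p = 7/40 = 0.175.

0.175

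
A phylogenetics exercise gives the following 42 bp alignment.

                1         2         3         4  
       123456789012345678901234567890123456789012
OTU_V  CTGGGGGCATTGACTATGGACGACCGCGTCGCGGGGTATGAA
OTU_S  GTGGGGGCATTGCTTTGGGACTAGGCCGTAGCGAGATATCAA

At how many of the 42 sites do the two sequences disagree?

13

Mismatches occur at site 1 (C→G), site 13 (A→C), site 14 (C→T), site 16 (A→T), site 17 (T→G), site 22 (G→T), site 24 (C→G), site 25 (C→G), site 26 (G→C), site 30 (C→A), site 34 (G→A), site 36 (G→A), site 40 (G→C).
That gives 13 mismatches out of 42 aligned sites, so the Hamming distance is 13.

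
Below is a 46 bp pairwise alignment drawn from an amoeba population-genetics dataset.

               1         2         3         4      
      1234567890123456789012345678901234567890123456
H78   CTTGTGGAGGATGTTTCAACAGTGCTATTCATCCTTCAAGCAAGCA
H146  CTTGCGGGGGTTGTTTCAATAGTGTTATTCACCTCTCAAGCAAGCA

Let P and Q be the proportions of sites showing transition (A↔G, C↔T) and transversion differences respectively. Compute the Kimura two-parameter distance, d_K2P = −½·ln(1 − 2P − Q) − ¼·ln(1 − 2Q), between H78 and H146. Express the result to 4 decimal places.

Mismatches occur at site 5 (T↔C, transition), site 8 (A↔G, transition), site 11 (A↔T, transversion), site 20 (C↔T, transition), site 25 (C↔T, transition), site 32 (T↔C, transition), site 34 (C↔T, transition), site 35 (T↔C, transition).
Of the 8 differences, 7 transitions and 1 transversion over 46 sites: P = 7/46 = 0.152174, Q = 1/46 = 0.021739.
d = −0.5·ln(0.673913) − 0.25·ln(0.956522) = −0.5·(-0.394654) − 0.25·(-0.044451) = 0.2084.

0.2084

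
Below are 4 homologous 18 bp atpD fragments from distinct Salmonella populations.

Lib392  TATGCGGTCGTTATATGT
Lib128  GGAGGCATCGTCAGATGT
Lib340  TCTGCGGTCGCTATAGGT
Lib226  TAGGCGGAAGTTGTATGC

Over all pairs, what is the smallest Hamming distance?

3

Pairwise Hamming distances:
  Lib392 vs Lib128: 8
  Lib392 vs Lib340: 3
  Lib392 vs Lib226: 5
  Lib128 vs Lib340: 10
  Lib128 vs Lib226: 12
  Lib340 vs Lib226: 8
The smallest is 3, between Lib392 and Lib340.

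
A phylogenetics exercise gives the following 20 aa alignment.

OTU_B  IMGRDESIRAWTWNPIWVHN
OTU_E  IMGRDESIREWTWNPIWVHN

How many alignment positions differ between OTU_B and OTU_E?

Differing sites — 10:A/E.
That gives 1 mismatch out of 20 aligned sites, so the Hamming distance is 1.

1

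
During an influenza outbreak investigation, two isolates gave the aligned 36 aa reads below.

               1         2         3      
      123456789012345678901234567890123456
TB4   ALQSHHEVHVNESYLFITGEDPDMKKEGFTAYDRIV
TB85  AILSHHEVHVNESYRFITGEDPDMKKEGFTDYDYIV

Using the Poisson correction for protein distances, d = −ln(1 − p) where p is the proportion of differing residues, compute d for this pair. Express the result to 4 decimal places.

0.1495

The sequences differ at positions 2 (L/I), 3 (Q/L), 15 (L/R), 31 (A/D), 34 (R/Y).
p = 5/36 = 0.138889.
d = −ln(1 − 0.138889) = −ln(0.861111) = 0.1495.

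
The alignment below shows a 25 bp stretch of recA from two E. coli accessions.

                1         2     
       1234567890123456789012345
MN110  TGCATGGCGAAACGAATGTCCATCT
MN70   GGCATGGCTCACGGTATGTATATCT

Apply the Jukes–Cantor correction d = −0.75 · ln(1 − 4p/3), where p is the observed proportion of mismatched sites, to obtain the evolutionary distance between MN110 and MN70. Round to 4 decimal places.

The sequences differ at positions 1 (T/G), 9 (G/T), 10 (A/C), 12 (A/C), 13 (C/G), 15 (A/T), 20 (C/A), 21 (C/T).
p = 8/25 = 0.320000.
d = −0.75 · ln(1 − (4/3)·0.320000) = −0.75 · ln(0.573333) = −0.75 · (-0.556289) = 0.4172.

0.4172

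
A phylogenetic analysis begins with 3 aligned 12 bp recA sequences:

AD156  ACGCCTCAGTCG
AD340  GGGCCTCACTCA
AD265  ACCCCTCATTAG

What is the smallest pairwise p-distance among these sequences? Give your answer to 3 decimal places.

Pairwise Hamming distances:
  AD156 vs AD340: 4
  AD156 vs AD265: 3
  AD340 vs AD265: 6
The smallest is 3 mismatches, between AD156 and AD265; p = 3/12 = 0.250.

0.250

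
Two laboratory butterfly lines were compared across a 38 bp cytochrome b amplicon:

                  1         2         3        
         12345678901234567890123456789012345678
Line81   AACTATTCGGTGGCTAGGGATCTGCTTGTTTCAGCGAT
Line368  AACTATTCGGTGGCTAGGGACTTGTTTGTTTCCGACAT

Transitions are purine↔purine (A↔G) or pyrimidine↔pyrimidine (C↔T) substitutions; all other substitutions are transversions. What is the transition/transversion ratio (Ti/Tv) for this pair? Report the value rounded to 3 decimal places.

Mismatches occur at site 21 (T→C, transition), site 22 (C→T, transition), site 25 (C→T, transition), site 33 (A→C, transversion), site 35 (C→A, transversion), site 36 (G→C, transversion).
Of the 6 differences, 3 transitions and 3 transversions, so Ti/Tv = 3/3 = 1.000.

1.000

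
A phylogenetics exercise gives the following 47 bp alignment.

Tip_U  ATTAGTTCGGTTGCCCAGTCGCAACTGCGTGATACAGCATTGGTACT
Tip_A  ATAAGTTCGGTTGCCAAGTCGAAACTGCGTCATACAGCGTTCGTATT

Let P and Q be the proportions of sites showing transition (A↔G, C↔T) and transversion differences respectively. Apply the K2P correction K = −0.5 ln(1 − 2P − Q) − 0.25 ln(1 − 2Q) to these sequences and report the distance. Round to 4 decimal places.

The sequences differ at positions 3 (T/A, transversion), 16 (C/A, transversion), 22 (C/A, transversion), 31 (G/C, transversion), 39 (A/G, transition), 42 (G/C, transversion), 46 (C/T, transition).
Of the 7 differences, 2 transitions and 5 transversions over 47 sites: P = 2/47 = 0.042553, Q = 5/47 = 0.106383.
d = −0.5·ln(0.808511) − 0.25·ln(0.787234) = −0.5·(-0.212561) − 0.25·(-0.239230) = 0.1661.

0.1661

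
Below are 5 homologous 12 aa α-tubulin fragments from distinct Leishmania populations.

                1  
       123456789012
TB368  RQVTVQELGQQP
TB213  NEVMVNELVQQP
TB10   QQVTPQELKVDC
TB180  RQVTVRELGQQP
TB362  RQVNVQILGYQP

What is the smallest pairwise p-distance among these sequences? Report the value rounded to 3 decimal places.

Pairwise Hamming distances:
  TB368 vs TB213: 5
  TB368 vs TB10: 6
  TB368 vs TB180: 1
  TB368 vs TB362: 3
  TB213 vs TB10: 9
  TB213 vs TB180: 5
  TB213 vs TB362: 7
  TB10 vs TB180: 7
  TB10 vs TB362: 8
  TB180 vs TB362: 4
The smallest is 1 mismatch, between TB368 and TB180; p = 1/12 = 0.083.

0.083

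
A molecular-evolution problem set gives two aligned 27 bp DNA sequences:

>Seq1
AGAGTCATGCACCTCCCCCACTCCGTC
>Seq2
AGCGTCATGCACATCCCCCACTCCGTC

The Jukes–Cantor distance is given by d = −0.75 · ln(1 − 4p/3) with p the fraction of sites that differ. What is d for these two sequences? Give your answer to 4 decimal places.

0.0780

Differing sites — 3:A/C; 13:C/A.
p = 2/27 = 0.074074.
d = −0.75 · ln(1 − (4/3)·0.074074) = −0.75 · ln(0.901235) = −0.75 · (-0.103989) = 0.0780.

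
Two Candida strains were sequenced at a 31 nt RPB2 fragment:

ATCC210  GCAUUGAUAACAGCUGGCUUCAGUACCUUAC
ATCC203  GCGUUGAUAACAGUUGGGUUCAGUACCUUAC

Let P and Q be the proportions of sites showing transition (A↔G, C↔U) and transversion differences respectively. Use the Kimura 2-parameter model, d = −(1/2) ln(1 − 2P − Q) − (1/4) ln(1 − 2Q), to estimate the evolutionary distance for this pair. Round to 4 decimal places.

The sequences differ at positions 3 (A/G, transition), 14 (C/U, transition), 18 (C/G, transversion).
Of the 3 differences, 2 transitions and 1 transversion over 31 sites: P = 2/31 = 0.064516, Q = 1/31 = 0.032258.
d = −0.5·ln(0.838710) − 0.25·ln(0.935484) = −0.5·(-0.175890) − 0.25·(-0.066691) = 0.1046.

0.1046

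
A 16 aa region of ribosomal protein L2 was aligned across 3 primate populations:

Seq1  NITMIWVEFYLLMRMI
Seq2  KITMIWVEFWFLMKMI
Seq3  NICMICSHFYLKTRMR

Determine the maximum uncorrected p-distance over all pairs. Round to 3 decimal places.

Pairwise Hamming distances:
  Seq1 vs Seq2: 4
  Seq1 vs Seq3: 7
  Seq2 vs Seq3: 11
The largest is 11 mismatches, between Seq2 and Seq3; p = 11/16 = 0.688.

0.688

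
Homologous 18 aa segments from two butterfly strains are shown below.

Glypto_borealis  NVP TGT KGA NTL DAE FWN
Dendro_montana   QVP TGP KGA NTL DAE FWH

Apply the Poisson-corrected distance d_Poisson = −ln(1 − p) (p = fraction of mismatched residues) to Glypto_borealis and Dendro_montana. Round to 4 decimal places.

The sequences differ at positions 1 (N/Q), 6 (T/P), 18 (N/H).
p = 3/18 = 0.166667.
d = −ln(1 − 0.166667) = −ln(0.833333) = 0.1823.

0.1823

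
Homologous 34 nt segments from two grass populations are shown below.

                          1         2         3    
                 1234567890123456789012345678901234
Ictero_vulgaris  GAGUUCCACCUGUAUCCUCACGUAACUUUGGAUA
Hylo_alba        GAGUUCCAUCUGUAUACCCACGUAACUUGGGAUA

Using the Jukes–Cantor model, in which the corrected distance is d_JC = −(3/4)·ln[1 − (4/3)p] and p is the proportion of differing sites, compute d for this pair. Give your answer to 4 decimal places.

0.1280

Mismatches occur at site 9 (C↔U), site 16 (C↔A), site 18 (U↔C), site 29 (U↔G).
p = 4/34 = 0.117647.
d = −0.75 · ln(1 − (4/3)·0.117647) = −0.75 · ln(0.843137) = −0.75 · (-0.170626) = 0.1280.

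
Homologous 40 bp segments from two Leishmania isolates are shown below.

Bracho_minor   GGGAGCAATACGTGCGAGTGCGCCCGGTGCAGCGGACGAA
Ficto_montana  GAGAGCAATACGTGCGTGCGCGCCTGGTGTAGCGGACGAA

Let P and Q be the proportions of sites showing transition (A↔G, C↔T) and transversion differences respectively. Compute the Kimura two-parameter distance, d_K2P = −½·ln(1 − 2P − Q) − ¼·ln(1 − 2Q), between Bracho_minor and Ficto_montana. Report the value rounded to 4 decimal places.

0.1403

Mismatches occur at site 2 (G↔A, transition), site 17 (A↔T, transversion), site 19 (T↔C, transition), site 25 (C↔T, transition), site 30 (C↔T, transition).
Of the 5 differences, 4 transitions and 1 transversion over 40 sites: P = 4/40 = 0.100000, Q = 1/40 = 0.025000.
d = −0.5·ln(0.775000) − 0.25·ln(0.950000) = −0.5·(-0.254892) − 0.25·(-0.051293) = 0.1403.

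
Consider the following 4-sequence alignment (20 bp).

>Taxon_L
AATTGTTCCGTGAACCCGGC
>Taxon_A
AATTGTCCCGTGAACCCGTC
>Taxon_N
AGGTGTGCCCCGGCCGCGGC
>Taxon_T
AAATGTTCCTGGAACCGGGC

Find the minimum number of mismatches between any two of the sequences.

Pairwise Hamming distances:
  Taxon_L vs Taxon_A: 2
  Taxon_L vs Taxon_N: 8
  Taxon_L vs Taxon_T: 4
  Taxon_A vs Taxon_N: 9
  Taxon_A vs Taxon_T: 6
  Taxon_N vs Taxon_T: 9
The smallest is 2, between Taxon_L and Taxon_A.

2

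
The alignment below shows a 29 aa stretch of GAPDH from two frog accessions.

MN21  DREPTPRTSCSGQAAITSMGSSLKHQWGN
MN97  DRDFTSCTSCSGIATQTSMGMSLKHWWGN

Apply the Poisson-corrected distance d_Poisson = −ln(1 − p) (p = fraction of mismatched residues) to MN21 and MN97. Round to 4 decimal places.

Differing sites — 3:E/D; 4:P/F; 6:P/S; 7:R/C; 13:Q/I; 15:A/T; 16:I/Q; 21:S/M; 26:Q/W.
p = 9/29 = 0.310345.
d = −ln(1 − 0.310345) = −ln(0.689655) = 0.3716.

0.3716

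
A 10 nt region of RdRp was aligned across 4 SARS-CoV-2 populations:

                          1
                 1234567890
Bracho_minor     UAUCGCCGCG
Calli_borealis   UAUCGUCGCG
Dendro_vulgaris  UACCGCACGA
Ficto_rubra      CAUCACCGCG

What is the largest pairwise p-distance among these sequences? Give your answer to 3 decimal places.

0.700

Pairwise Hamming distances:
  Bracho_minor vs Calli_borealis: 1
  Bracho_minor vs Dendro_vulgaris: 5
  Bracho_minor vs Ficto_rubra: 2
  Calli_borealis vs Dendro_vulgaris: 6
  Calli_borealis vs Ficto_rubra: 3
  Dendro_vulgaris vs Ficto_rubra: 7
The largest is 7 mismatches, between Dendro_vulgaris and Ficto_rubra; p = 7/10 = 0.700.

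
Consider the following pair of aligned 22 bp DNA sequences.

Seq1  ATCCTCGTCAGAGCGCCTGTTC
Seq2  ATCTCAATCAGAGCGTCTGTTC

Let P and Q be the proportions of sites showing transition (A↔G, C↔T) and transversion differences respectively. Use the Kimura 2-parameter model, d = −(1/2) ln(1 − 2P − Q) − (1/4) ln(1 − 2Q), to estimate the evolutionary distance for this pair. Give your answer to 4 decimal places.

The sequences differ at positions 4 (C/T, transition), 5 (T/C, transition), 6 (C/A, transversion), 7 (G/A, transition), 16 (C/T, transition).
Of the 5 differences, 4 transitions and 1 transversion over 22 sites: P = 4/22 = 0.181818, Q = 1/22 = 0.045455.
d = −0.5·ln(0.590909) − 0.25·ln(0.909090) = −0.5·(-0.526093) − 0.25·(-0.095311) = 0.2869.

0.2869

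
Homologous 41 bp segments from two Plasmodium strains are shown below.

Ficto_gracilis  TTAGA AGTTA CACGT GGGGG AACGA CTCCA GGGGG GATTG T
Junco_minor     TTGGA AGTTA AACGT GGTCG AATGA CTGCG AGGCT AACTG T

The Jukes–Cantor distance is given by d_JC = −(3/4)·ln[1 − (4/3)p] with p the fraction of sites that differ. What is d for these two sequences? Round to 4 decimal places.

Mismatches occur at site 3 (A→G), site 11 (C→A), site 18 (G→T), site 19 (G→C), site 23 (C→T), site 28 (C→G), site 30 (A→G), site 31 (G→A), site 34 (G→C), site 35 (G→T), site 36 (G→A), site 38 (T→C).
p = 12/41 = 0.292683.
d = −0.75 · ln(1 − (4/3)·0.292683) = −0.75 · ln(0.609756) = −0.75 · (-0.494696) = 0.3710.

0.3710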